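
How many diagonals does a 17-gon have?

Total line segments between 17 vertices = C(17,2) = 136.
Subtract the 17 sides: 136 - 17 = 119 diagonals.

119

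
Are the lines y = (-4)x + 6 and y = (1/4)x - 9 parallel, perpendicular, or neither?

Slope of line 1: m1 = -4
Slope of line 2: m2 = 1/4
m1 * m2 = (-4) * (1/4) = -1 = -1, so the lines are perpendicular.

Perpendicular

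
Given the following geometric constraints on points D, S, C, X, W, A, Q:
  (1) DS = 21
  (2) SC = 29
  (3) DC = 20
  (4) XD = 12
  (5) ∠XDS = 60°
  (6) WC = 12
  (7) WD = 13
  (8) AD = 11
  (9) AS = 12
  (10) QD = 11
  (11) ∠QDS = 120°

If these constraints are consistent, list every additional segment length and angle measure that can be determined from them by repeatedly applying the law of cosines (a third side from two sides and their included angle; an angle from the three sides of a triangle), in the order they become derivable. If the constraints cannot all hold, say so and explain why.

The constraints are consistent. Derivable facts, in order:
After 1 step:
- SQ ≈ 28.16
- SX = 3·√37
- ∠ADS = 25.21°
- ∠ASD = 22.98°
- ∠CDS = 90°
- ∠CDW = 35.18°
- ∠CSD = 43.6°
- ∠CWD = 106.19°
- ∠DAS = 131.81°
- ∠DCS = 46.4°
- ∠DCW = 38.62°
After 2 steps:
- ∠DQS = 40.23°
- ∠DSQ = 19.77°
- ∠DSX = 34.72°
- ∠DXS = 85.28°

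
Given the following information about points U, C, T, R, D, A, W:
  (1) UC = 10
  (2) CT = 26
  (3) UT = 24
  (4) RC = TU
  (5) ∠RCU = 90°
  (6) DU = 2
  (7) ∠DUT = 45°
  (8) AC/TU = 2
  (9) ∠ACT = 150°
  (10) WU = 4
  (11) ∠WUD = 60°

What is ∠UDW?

Step 1: By the law of cosines on triangle DUW: DW² = 2² + 4² − 2·2·4·cos(60°) = 12, so DW = 2·√3.
Step 2: By the inverse law of cosines on triangle UDW: cos(∠UDW) = (2² + (2·√3)² − 4²) / (2·2·2·√3) = 0/13.86 = 0, so ∠UDW = 90°.

Therefore, the measure of angle ∠UDW = 90°.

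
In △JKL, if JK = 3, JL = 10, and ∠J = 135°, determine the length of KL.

When two sides and the included angle are known, the law of cosines gives the third side.
c^2 = a^2 + b^2 - 2ab cos(C) generalizes the Pythagorean theorem to non-right triangles.
Here: KL^2 = 9 + 100 - 60*(-sqrt(2)/2) = 30*sqrt(2) + 109
KL = sqrt(30*sqrt(2) + 109)

sqrt(30*sqrt(2) + 109)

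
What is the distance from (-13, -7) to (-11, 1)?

d = sqrt((-11 - -13)^2 + (1 - -7)^2)
d = sqrt(2^2 + 8^2)
d = sqrt(4 + 64)
d = sqrt(68) = 2*sqrt(17)

2*sqrt(17)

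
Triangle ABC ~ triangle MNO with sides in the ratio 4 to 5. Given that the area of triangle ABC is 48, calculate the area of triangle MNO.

Area ratio = (4/5)^2 = 16/25. Area of MNO = 48 * 25/16 = 75.

75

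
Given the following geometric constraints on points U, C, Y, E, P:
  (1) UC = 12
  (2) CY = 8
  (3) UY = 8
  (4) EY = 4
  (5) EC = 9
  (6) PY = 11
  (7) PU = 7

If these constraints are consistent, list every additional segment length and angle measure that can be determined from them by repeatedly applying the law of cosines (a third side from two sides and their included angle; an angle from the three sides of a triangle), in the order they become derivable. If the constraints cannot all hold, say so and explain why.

The constraints are consistent. Derivable facts, in order:
After 1 step:
- ∠CEY = 62.72°
- ∠CUY = 41.41°
- ∠CYE = 90.9°
- ∠CYU = 97.18°
- ∠ECY = 26.38°
- ∠PUY = 94.1°
- ∠PYU = 39.4°
- ∠UCY = 41.41°
- ∠UPY = 46.5°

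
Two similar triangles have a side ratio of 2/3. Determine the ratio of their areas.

The ratio of areas of similar triangles equals the square of the side ratio.
Side ratio = 2:3
Area ratio = (2/3)^2 = 4/9 = 4:9

4:9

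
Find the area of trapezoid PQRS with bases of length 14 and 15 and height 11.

Area of a trapezoid = (base1 + base2) * height / 2
Area = (14 + 15) * 11 / 2
Area = 29 * 11 / 2
Area = 319 / 2
Area = 319/2

319/2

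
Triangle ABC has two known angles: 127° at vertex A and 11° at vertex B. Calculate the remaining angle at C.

By the triangle angle sum property, the three interior angles of any triangle add up to 180°.
We know angle A = 127° and angle B = 11°, so their sum is 138°.
Therefore angle C = 180° - 138° = 42°.

42 degrees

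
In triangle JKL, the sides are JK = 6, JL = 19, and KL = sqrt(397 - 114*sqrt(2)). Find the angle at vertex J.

cos(J) = (6² + 19² - (sqrt(397 - 114*sqrt(2)))²) / (2 × 6 × 19) = sqrt(2)/2, so J = arccos(sqrt(2)/2) = 45°.

45°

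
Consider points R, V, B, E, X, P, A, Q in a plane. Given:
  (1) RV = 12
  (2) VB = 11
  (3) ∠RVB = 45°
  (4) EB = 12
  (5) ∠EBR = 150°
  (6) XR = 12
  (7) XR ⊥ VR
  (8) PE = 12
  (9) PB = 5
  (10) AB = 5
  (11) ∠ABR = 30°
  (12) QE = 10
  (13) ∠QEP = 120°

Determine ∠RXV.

Step 1: By the law of cosines on triangle XRV: XV² = 12² + 12² − 2·12·12·cos(90°) = 288, so XV = 12·√2.
Step 2: By the inverse law of cosines on triangle RXV: cos(∠RXV) = (12² + (12·√2)² − 12²) / (2·12·12·√2) = 288/407.29 = 0.7071, so ∠RXV = 45°.

Therefore, the measure of angle ∠RXV = 45°.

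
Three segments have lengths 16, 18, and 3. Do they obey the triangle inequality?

For three segments to close into a triangle, no single side can be as long as the other two combined.
The longest side is 18, and 3 + 16 = 19 > 18.
A triangle can be formed.

Yes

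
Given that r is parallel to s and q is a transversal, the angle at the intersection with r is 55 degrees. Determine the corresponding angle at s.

Corresponding angles are equal: 55 degrees.

55 degrees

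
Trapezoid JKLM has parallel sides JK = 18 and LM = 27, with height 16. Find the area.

Area of a trapezoid = (base1 + base2) * height / 2
Area = (18 + 27) * 16 / 2
Area = 45 * 16 / 2
Area = 720 / 2
Area = 360

360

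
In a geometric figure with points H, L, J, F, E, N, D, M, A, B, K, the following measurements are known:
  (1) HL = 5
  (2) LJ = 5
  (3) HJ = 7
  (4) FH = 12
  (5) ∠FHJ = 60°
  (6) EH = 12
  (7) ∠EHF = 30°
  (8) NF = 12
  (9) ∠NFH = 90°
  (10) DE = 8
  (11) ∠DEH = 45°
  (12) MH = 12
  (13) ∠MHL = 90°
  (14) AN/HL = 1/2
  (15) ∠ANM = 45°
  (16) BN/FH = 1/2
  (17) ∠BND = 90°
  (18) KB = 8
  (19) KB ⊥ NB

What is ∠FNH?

Step 1: By the law of cosines on triangle NFH: NH² = 12² + 12² − 2·12·12·cos(90°) = 288, so NH = 12·√2.
Step 2: By the inverse law of cosines on triangle FNH: cos(∠FNH) = (12² + (12·√2)² − 12²) / (2·12·12·√2) = 288/407.29 = 0.7071, so ∠FNH = 45°.

Therefore, the measure of angle ∠FNH = 45°.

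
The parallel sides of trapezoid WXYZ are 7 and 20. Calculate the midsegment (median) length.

midsegment = (7 + 20) / 2 = 27 / 2 = 27/2

27/2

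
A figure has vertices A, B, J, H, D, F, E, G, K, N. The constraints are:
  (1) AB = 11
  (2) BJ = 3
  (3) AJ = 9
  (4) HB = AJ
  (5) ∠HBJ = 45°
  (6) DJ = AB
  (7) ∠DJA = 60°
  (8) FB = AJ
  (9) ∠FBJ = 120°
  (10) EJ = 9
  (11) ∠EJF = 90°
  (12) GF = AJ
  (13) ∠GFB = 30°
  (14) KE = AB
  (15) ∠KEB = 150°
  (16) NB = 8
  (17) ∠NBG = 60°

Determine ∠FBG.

From the given relations: FB = AJ = 9; GF = AJ = 9.
Step 1: By the law of cosines on triangle BFG: BG² = 9² + 9² − 2·9·9·cos(30°) = 21.7, so BG ≈ 4.66.
Step 2: By the inverse law of cosines on triangle FBG: cos(∠FBG) = (9² + 4.66² − 9²) / (2·9·4.66) = 21.7/83.86 = 0.2588, so ∠FBG = 75°.

Therefore, the measure of angle ∠FBG = 75°.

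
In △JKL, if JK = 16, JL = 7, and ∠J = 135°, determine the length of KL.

Law of cosines: KL^2 = 16^2 + 7^2 - 2(16)(7)cos(135°) = 112*sqrt(2) + 305, so KL = sqrt(112*sqrt(2) + 305).

sqrt(112*sqrt(2) + 305)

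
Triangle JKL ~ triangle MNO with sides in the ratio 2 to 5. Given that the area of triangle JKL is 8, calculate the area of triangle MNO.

Area ratio = (2/5)^2 = 4/25. Area of MNO = 8 * 25/4 = 50.

50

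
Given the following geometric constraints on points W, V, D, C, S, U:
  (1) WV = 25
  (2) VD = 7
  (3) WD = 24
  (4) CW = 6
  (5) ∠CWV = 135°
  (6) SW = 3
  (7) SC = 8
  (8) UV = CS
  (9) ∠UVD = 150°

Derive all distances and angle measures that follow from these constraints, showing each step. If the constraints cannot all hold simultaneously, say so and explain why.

The constraints are consistent.

From the given relations:
  UV = CS = 8

Step 1: From VW = 25, WC = 6, and ∠VWC = 135°, by the law of cosines:
  VC² = VW² + WC² - 2·VW·WC·cos(135°) = 625 + 36 + 212.1 = 873.1
  VC ≈ 29.55

Step 2: From DV = 7, VU = 8, and ∠DVU = 150°, by the law of cosines:
  DU² = DV² + VU² - 2·DV·VU·cos(150°) = 49 + 64 + 96.99 = 210
  DU ≈ 14.49

Step 3: From WC = 6, WS = 3, CS = 8, by the inverse law of cosines:
  cos(∠CWS) = (WC² + WS² - CS²) / (2·WC·WS)
  ∠CWS = 121.86°

Step 4: From WD = 24, WV = 25, DV = 7, by the inverse law of cosines:
  cos(∠DWV) = (WD² + WV² - DV²) / (2·WD·WV)
  ∠DWV = 16.26°

Step 5: From VD = 7, VW = 25, DW = 24, by the inverse law of cosines:
  cos(∠DVW) = (VD² + VW² - DW²) / (2·VD·VW)
  ∠DVW = 73.74°

Step 6: From DV = 7, DW = 24, VW = 25, by the inverse law of cosines:
  cos(∠VDW) = (DV² + DW² - VW²) / (2·DV·DW)
  ∠VDW = 90°

Step 7: From CS = 8, CW = 6, SW = 3, by the inverse law of cosines:
  cos(∠SCW) = (CS² + CW² - SW²) / (2·CS·CW)
  ∠SCW = 18.57°

Step 8: From SC = 8, SW = 3, CW = 6, by the inverse law of cosines:
  cos(∠CSW) = (SC² + SW² - CW²) / (2·SC·SW)
  ∠CSW = 39.57°

Step 9: From VC = 29.55, VW = 25, CW = 6, by the inverse law of cosines:
  cos(∠CVW) = (VC² + VW² - CW²) / (2·VC·VW)
  ∠CVW = 8.26°

Step 10: From DU = 14.49, DV = 7, UV = 8, by the inverse law of cosines:
  cos(∠UDV) = (DU² + DV² - UV²) / (2·DU·DV)
  ∠UDV = 16.02°

Step 11: From CV = 29.55, CW = 6, VW = 25, by the inverse law of cosines:
  cos(∠VCW) = (CV² + CW² - VW²) / (2·CV·CW)
  ∠VCW = 36.74°

Step 12: From UD = 14.49, UV = 8, DV = 7, by the inverse law of cosines:
  cos(∠DUV) = (UD² + UV² - DV²) / (2·UD·UV)
  ∠DUV = 13.98°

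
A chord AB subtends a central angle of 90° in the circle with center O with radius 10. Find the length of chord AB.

Chord = 2(10) sin(45°) = 10*sqrt(2)

10*sqrt(2)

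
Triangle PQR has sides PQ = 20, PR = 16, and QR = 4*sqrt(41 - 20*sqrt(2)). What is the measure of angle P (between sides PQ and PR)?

By the inverse law of cosines: cos(P) = (PQ² + PR² - QR²) / (2 × PQ × PR)
cos(P) = (20² + 16² - (4*sqrt(41 - 20*sqrt(2)))²) / (2 × 20 × 16)
cos(P) = (400 + 256 - (656 - 320*sqrt(2))) / 640
cos(P) = sqrt(2)/2
P = arccos(sqrt(2)/2) = 45°

45°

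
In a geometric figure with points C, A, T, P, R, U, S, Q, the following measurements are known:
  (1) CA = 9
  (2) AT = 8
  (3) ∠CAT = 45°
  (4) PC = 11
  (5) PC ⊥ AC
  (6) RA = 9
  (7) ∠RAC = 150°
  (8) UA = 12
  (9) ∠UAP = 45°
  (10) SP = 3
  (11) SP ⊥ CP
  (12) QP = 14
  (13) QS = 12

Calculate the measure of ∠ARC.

Step 1: By the law of cosines on triangle RAC: RC² = 9² + 9² − 2·9·9·cos(150°) = 302.3, so RC ≈ 17.39.
Step 2: By the inverse law of cosines on triangle ARC: cos(∠ARC) = (9² + 17.39² − 9²) / (2·9·17.39) = 302.3/312.96 = 0.9659, so ∠ARC = 15°.

Therefore, the measure of angle ∠ARC = 15°.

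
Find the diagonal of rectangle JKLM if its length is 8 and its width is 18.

Using the Pythagorean theorem:
d² = 8² + 18² = 64 + 324 = 388
d = sqrt(388) = 2*sqrt(97)

2*sqrt(97)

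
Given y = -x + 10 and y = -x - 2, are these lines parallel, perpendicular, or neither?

Slope of line 1: m1 = -1
Slope of line 2: m2 = -1
Since m1 = m2 = -1, the lines are parallel.

Parallel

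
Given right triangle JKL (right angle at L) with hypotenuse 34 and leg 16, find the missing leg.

Rearranging the Pythagorean theorem to solve for the unknown leg:
leg^2 = hypotenuse^2 - known_leg^2 = 1156 - 256 = 900
leg = sqrt(900) = 30.

30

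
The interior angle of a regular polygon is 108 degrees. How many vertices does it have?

Exterior angle = 180 - 108 = 72. n = 360 / 72 = 5.

5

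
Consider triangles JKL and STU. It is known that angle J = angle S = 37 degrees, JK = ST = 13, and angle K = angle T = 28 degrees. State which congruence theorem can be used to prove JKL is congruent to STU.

Consider the given information: angle J = angle S = 37 degrees, JK = ST = 13, and angle K = angle T = 28 degrees
This is not AAS or HL: AAS requires two angles and a non-included side. HL only applies to right triangles with matching hypotenuse and leg.
The correct criterion is ASA. Two pairs of corresponding angles and the included side are equal (Angle-Side-Angle).

ASA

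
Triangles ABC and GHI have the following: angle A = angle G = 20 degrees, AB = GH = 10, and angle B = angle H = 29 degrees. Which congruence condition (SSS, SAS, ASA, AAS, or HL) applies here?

Consider the given information: angle A = angle G = 20 degrees, AB = GH = 10, and angle B = angle H = 29 degrees
This is not SSS or SAS: SSS requires all three pairs of sides, but we don't have that. SAS requires two sides and the included angle between them.
The correct criterion is ASA. Two pairs of corresponding angles and the included side are equal (Angle-Side-Angle).

ASA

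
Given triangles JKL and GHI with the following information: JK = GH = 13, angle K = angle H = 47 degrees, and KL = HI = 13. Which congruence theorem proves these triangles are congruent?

The given information matches SAS: Two pairs of corresponding sides and the included angle are equal (Side-Angle-Side).

SAS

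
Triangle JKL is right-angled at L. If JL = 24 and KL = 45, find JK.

By the Pythagorean theorem: JK^2 = JL^2 + KL^2
JK^2 = 24^2 + 45^2 = 576 + 2025 = 2601
JK = sqrt(2601) = 51

51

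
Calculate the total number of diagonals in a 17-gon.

Total line segments between 17 vertices = C(17,2) = 136.
Subtract the 17 sides: 136 - 17 = 119 diagonals.

119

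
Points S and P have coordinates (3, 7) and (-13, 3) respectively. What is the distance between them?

The horizontal distance is |-13 - 3| = 16 and the vertical distance is |3 - 7| = 4.
By the Pythagorean theorem, d = sqrt(16^2 + 4^2) = sqrt(272) = 4*sqrt(17).

4*sqrt(17)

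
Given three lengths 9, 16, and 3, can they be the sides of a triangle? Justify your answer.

The longest side is 16. The other two sides sum to 3 + 9 = 12.
Since 12 ≤ 16, the two shorter sides cannot reach around to close the triangle.

No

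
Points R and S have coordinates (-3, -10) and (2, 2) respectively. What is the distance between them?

The horizontal distance is |2 - -3| = 5 and the vertical distance is |2 - -10| = 12.
By the Pythagorean theorem, d = sqrt(5^2 + 12^2) = sqrt(169) = 13.

13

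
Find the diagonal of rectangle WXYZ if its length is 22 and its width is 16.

d = sqrt(22^2 + 16^2) = sqrt(740) = 2*sqrt(185)

2*sqrt(185)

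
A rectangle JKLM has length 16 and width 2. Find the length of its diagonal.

d = sqrt(16^2 + 2^2) = sqrt(260) = 2*sqrt(65)

2*sqrt(65)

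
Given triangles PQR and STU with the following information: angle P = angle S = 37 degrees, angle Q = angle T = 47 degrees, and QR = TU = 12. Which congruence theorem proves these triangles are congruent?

The given information provides:
angle P = angle S = 37 degrees, angle Q = angle T = 47 degrees, and QR = TU = 12
This matches the AAS congruence theorem.
Two pairs of corresponding angles and a non-included side are equal (Angle-Angle-Side).

AAS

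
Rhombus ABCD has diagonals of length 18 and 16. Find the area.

Area of a rhombus = (d1 * d2) / 2
Area = (18 * 16) / 2
Area = 288 / 2
Area = 144

144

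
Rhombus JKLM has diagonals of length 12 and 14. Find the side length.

The diagonals of a rhombus bisect each other at right angles.
Half-diagonals: 12/2 = 6 and 14/2 = 7
side = sqrt(6^2 + 7^2)
side = sqrt(36 + 49)
side = sqrt(85)

sqrt(85)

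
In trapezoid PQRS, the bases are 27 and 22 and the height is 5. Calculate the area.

Area of a trapezoid = (base1 + base2) * height / 2
Area = (27 + 22) * 5 / 2
Area = 49 * 5 / 2
Area = 245 / 2
Area = 245/2

245/2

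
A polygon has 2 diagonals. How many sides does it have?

Using d = n(n - 3)/2, we solve 2 = n(n - 3)/2.
So n(n - 3) = 4.
Testing n = 4: 4 * 1 = 4 = 4. Correct.
The polygon has 4 sides.

4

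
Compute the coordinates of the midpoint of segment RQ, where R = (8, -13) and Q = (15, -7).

The midpoint is the point halfway along the segment.
Move half the horizontal distance: 8 + (15 - 8)/2 = 8 + 7/2 = 23/2
Move half the vertical distance: -13 + (-7 - -13)/2 = -13 + 6/2 = -10
Midpoint = (23/2, -10)

(23/2, -10)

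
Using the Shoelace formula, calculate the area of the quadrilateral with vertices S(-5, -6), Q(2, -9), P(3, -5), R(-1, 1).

The Shoelace formula works by pairing each vertex with the next (cycling back to the first).
For each pair, compute x_i*y_(i+1) - x_(i+1)*y_i:
  (-5*-9 - 2*-6) = 57
  (2*-5 - 3*-9) = 17
  (3*1 - -1*-5) = -2
  (-1*-6 - -5*1) = 11
Taking half the absolute value of the total: Area = (1/2)(83) = 83/2.

83/2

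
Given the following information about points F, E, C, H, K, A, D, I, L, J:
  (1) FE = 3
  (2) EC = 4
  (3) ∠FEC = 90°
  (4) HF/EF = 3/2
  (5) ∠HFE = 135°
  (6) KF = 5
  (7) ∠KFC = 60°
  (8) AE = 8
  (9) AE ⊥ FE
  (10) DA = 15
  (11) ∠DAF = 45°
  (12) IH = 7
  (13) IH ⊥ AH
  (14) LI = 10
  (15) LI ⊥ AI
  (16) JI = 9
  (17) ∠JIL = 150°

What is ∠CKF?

Step 1: By the law of cosines on triangle FEC: FC² = 3² + 4² − 2·3·4·cos(90°) = 25, so FC = 5.
Step 2: By the law of cosines on triangle KFC: KC² = 5² + 5² − 2·5·5·cos(60°) = 25, so KC = 5.
Step 3: By the inverse law of cosines on triangle CKF: cos(∠CKF) = (5² + 5² − 5²) / (2·5·5) = 25/50 = 0.5, so ∠CKF = 60°.

Therefore, the measure of angle ∠CKF = 60°.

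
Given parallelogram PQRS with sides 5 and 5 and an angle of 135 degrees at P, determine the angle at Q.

Consecutive angles are supplementary: angle Q = 180 - 135 = 45 degrees.

45 degrees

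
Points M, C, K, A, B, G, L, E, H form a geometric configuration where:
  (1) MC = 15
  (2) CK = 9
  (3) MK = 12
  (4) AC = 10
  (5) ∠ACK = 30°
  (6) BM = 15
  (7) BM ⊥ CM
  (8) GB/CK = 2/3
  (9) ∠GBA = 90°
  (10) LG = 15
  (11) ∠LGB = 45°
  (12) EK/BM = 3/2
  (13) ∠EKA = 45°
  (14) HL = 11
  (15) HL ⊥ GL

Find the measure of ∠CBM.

Step 1: By the law of cosines on triangle BMC: BC² = 15² + 15² − 2·15·15·cos(90°) = 450, so BC = 15·√2.
Step 2: By the inverse law of cosines on triangle CBM: cos(∠CBM) = ((15·√2)² + 15² − 15²) / (2·15·√2·15) = 450/636.4 = 0.7071, so ∠CBM = 45°.

Therefore, the measure of angle ∠CBM = 45°.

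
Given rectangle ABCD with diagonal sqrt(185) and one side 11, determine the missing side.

The diagonal of a rectangle forms a right triangle with the two sides.
Rearranging the Pythagorean theorem: missing side = sqrt(d^2 - known^2).
= sqrt(185 - 121) = sqrt(64) = 8.

8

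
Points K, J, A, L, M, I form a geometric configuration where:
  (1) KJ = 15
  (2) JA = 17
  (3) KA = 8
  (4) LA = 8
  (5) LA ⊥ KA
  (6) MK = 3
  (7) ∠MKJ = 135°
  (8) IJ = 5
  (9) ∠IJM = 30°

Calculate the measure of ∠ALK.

Step 1: By the law of cosines on triangle LAK: LK² = 8² + 8² − 2·8·8·cos(90°) = 128, so LK = 8·√2.
Step 2: By the inverse law of cosines on triangle ALK: cos(∠ALK) = (8² + (8·√2)² − 8²) / (2·8·8·√2) = 128/181.02 = 0.7071, so ∠ALK = 45°.

Therefore, the measure of angle ∠ALK = 45°.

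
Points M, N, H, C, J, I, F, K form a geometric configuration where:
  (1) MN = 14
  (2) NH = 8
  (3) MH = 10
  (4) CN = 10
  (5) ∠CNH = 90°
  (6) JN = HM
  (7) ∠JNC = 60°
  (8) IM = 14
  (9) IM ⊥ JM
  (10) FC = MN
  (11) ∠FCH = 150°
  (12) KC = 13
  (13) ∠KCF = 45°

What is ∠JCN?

From the given relations: JN = HM = 10.
Step 1: By the law of cosines on triangle CNJ: CJ² = 10² + 10² − 2·10·10·cos(60°) = 100, so CJ = 10.
Step 2: By the inverse law of cosines on triangle JCN: cos(∠JCN) = (10² + 10² − 10²) / (2·10·10) = 100/200 = 0.5, so ∠JCN = 60°.

Therefore, the measure of angle ∠JCN = 60°.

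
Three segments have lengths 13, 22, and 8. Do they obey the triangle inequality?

Check the triangle inequality: 13 + 8 = 21 ≤ 22.
Since the sum of two sides does not exceed the third, no triangle can be formed.

No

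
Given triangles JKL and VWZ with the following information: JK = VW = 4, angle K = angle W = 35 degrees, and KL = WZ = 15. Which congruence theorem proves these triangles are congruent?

Consider the given information: JK = VW = 4, angle K = angle W = 35 degrees, and KL = WZ = 15
This is not ASA or HL: ASA requires two angles and the side between them. HL only applies to right triangles with matching hypotenuse and leg.
The correct criterion is SAS. Two pairs of corresponding sides and the included angle are equal (Side-Angle-Side).

SAS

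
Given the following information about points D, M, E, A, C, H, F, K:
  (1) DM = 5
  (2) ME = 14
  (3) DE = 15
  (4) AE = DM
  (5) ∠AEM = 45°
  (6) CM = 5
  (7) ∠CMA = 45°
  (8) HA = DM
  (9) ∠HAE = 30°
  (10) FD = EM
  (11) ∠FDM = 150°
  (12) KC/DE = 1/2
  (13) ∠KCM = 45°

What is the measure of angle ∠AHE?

From the given relations: HA = DM = 5; AE = DM = 5.
Step 1: By the law of cosines on triangle HAE: HE² = 5² + 5² − 2·5·5·cos(30°) = 6.7, so HE ≈ 2.59.
Step 2: By the inverse law of cosines on triangle AHE: cos(∠AHE) = (5² + 2.59² − 5²) / (2·5·2.59) = 6.7/25.88 = 0.2588, so ∠AHE = 75°.

Therefore, the measure of angle ∠AHE = 75°.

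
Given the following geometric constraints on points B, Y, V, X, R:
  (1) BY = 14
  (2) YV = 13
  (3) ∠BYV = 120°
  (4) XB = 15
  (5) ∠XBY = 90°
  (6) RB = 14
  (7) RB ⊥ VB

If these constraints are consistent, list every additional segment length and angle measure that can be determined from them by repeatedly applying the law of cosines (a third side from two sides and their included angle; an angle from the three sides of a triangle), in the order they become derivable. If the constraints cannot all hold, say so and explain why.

The constraints are consistent. Derivable facts, in order:
After 1 step:
- BV ≈ 23.39
- YX ≈ 20.52
After 2 steps:
- VR ≈ 27.26
- ∠BVY = 31.22°
- ∠BXY = 43.03°
- ∠BYX = 46.97°
- ∠VBY = 28.78°
After 3 steps:
- ∠BRV = 59.1°
- ∠BVR = 30.9°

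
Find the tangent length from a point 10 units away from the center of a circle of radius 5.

tangent = √(d² - r²) = √(10² - 5²) = √(100 - 25) = √75 = 5*sqrt(3)

5*sqrt(3)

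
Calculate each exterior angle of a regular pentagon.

Each exterior angle of a regular n-gon is 360 / n.
For n = 5: 360 / 5 = 72 degrees.

72 degrees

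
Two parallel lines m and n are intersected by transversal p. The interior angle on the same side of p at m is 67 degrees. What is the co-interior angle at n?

Co-interior (same-side interior) angles are between the parallel lines on the same side of the transversal.
Unlike corresponding or alternate interior angles, they are supplementary rather than equal.
So the angle = 180 - 67 = 113 degrees.

113 degrees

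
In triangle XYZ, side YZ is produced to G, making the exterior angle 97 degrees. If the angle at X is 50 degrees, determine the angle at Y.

The exterior angle theorem states that an exterior angle equals the sum of the two non-adjacent interior angles.
So 97 = 50 + angle Y, which gives angle Y = 97 - 50 = 47 degrees.

47 degrees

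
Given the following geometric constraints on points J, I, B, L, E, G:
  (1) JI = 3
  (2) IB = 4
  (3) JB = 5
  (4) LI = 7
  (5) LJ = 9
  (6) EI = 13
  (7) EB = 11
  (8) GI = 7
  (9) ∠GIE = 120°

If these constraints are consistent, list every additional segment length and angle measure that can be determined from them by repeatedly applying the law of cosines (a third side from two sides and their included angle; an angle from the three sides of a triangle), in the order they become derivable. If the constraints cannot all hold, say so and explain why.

The constraints are consistent. Derivable facts, in order:
After 1 step:
- EG ≈ 17.58
- ∠BEI = 16.66°
- ∠BIE = 52.02°
- ∠BIJ = 90°
- ∠BJI = 53.13°
- ∠EBI = 111.32°
- ∠IBJ = 36.87°
- ∠IJL = 40.6°
- ∠ILJ = 16.2°
- ∠JIL = 123.2°
After 2 steps:
- ∠EGI = 39.83°
- ∠GEI = 20.17°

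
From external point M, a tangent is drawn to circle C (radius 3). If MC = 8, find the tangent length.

tangent = √(d² - r²) = √(8² - 3²) = √(64 - 9) = √55 = sqrt(55)

sqrt(55)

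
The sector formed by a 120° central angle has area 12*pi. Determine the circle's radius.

Sector area A = πr² × θ/360, so r² = 360A / (πθ).
r² = 360 × 12*pi / (π × 120)
r² = 36
r = 6

6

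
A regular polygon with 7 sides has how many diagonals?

Each of the 7 vertices connects to 4 non-adjacent vertices via diagonals.
Total connections = 7 × 4 = 28, but each diagonal is counted twice.
Number of diagonals = 28 / 2 = 14.

14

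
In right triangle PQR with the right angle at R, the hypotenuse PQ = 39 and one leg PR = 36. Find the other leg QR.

Rearranging the Pythagorean theorem to solve for the unknown leg:
leg^2 = hypotenuse^2 - known_leg^2 = 1521 - 1296 = 225
leg = sqrt(225) = 15.

15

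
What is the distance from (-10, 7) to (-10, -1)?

d = sqrt((-10 - -10)^2 + (-1 - 7)^2)
d = sqrt(0^2 + -8^2)
d = sqrt(0 + 64)
d = sqrt(64) = 8

8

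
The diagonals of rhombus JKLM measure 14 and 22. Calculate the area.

The diagonals of a rhombus divide it into four right triangles.
Each triangle has legs 14/ 2 = 7 and 22/2 = 11, so each has area (1/2)*7*11 = 77/2.
Four such triangles give total area = (d1 * d2) / 2 = 154.

154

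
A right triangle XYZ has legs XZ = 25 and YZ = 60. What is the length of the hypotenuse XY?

XY = sqrt(25^2 + 60^2) = sqrt(4225) = 65

65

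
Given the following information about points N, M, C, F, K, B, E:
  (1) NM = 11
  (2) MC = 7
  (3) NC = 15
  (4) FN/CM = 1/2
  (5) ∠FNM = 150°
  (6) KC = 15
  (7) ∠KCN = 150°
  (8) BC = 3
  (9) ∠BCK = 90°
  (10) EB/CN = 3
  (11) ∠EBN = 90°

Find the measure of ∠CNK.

Step 1: By the law of cosines on triangle NCK: NK² = 15² + 15² − 2·15·15·cos(150°) = 839.71, so NK ≈ 28.98.
Step 2: By the inverse law of cosines on triangle CNK: cos(∠CNK) = (15² + 28.98² − 15²) / (2·15·28.98) = 839.71/869.33 = 0.9659, so ∠CNK = 15°.

Therefore, the measure of angle ∠CNK = 15°.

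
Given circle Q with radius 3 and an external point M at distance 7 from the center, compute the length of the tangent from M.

The tangent, radius, and line from the external point to the center form a right triangle.
The right angle is where the tangent meets the radius.
By the Pythagorean theorem: tangent² + 3² = 7²
tangent² = 49 - 9 = 40
tangent = 2*sqrt(10)

2*sqrt(10)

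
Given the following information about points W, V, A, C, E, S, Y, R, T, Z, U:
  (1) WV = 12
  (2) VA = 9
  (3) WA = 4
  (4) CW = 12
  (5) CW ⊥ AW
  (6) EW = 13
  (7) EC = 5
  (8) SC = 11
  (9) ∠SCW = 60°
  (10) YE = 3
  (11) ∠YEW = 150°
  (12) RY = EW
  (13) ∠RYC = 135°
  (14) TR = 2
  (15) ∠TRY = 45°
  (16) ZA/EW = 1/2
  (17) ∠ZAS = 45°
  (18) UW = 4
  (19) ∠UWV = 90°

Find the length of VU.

Step 1: By the law of cosines on triangle VWU: VU² = 12² + 4² − 2·12·4·cos(90°) = 160, so VU = 4·√10.

Therefore, the length of VU = 4·√10.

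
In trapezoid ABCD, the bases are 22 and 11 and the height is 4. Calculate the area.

Area = (22 + 11) * 4 / 2 = 132 / 2 = 66

66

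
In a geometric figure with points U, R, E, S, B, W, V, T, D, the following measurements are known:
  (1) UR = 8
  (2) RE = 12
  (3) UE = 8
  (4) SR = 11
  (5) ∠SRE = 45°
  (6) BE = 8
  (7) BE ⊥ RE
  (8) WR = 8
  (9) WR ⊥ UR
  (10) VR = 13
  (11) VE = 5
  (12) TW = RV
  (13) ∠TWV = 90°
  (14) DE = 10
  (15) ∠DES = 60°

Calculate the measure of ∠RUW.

Step 1: By the law of cosines on triangle URW: UW² = 8² + 8² − 2·8·8·cos(90°) = 128, so UW = 8·√2.
Step 2: By the inverse law of cosines on triangle RUW: cos(∠RUW) = (8² + (8·√2)² − 8²) / (2·8·8·√2) = 128/181.02 = 0.7071, so ∠RUW = 45°.

Therefore, the measure of angle ∠RUW = 45°.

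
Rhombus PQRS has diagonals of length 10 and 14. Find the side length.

In a rhombus, the diagonals bisect each other perpendicularly, creating four congruent right triangles.
Each triangle has legs 5 (half of 10) and 7 (half of 14).
The hypotenuse of each right triangle is a side of the rhombus:
side = sqrt(5^2 + 7^2) = sqrt(74)

sqrt(74)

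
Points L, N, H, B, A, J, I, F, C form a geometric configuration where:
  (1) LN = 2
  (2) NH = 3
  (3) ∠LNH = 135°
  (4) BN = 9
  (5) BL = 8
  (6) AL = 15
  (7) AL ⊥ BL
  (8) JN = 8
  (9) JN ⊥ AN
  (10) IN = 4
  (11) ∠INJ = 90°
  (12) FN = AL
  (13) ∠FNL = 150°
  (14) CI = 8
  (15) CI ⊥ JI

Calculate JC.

Step 1: By the law of cosines on triangle JNI: JI² = 8² + 4² − 2·8·4·cos(90°) = 80, so JI = 4·√5.
Step 2: By the law of cosines on triangle JIC: JC² = (4·√5)² + 8² − 2·4·√5·8·cos(90°) = 144, so JC = 12.

Therefore, the length of JC = 12.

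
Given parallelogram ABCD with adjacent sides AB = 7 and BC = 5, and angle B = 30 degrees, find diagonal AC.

The diagonal of a parallelogram can be found by treating two adjacent sides and the diagonal as a triangle.
Applying the law of cosines with sides 7, 5 and included angle 30°:
d^2 = 49 + 25 - 70*cos(30°) = 74 - 35*sqrt(3)
d = sqrt(74 - 35*sqrt(3))

sqrt(74 - 35*sqrt(3))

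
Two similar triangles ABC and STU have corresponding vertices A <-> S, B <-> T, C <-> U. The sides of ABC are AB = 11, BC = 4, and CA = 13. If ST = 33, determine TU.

k = 33/11 = 3. TU = 3 * 4 = 12.

12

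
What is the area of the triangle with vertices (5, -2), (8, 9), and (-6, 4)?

Using the Shoelace formula for a triangle:
Area = (1/2)|x0(y1 - y2) + x1(y2 - y0) + x2(y0 - y1)|
Area = (1/2)|5(9 - 4) + 8(4 - -2) + -6(-2 - 9)|
Area = (1/2)|25 + 48 + 66|
Area = (1/2)|139|
Area = (1/2)(139)
Area = 139/2

139/2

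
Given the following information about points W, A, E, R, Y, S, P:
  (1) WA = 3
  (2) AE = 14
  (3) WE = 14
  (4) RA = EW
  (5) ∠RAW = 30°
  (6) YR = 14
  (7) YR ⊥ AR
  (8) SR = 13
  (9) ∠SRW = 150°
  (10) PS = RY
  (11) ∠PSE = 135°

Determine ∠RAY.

From the given relations: RA = EW = 14.
Step 1: By the law of cosines on triangle ARY: AY² = 14² + 14² − 2·14·14·cos(90°) = 392, so AY = 14·√2.
Step 2: By the inverse law of cosines on triangle RAY: cos(∠RAY) = (14² + (14·√2)² − 14²) / (2·14·14·√2) = 392/554.37 = 0.7071, so ∠RAY = 45°.

Therefore, the measure of angle ∠RAY = 45°.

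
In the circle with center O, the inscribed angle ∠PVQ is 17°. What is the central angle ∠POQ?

By the inscribed angle theorem, the central angle is twice the inscribed angle.
Central angle = 2 × 17° = 34°

34°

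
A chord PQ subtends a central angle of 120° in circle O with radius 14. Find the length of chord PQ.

Chord length = 2r sin(θ/2)
= 2 × 14 × sin(120°/2)
= 2 × 14 × sin(60°)
= 14*sqrt(3)

14*sqrt(3)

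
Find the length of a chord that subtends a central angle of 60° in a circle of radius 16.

Chord length = 2r sin(θ/2)
= 2 × 16 × sin(60°/2)
= 2 × 16 × sin(30°)
= 16

16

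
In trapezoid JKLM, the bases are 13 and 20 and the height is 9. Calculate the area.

Area = (13 + 20) * 9 / 2 = 297 / 2 = 297/2

297/2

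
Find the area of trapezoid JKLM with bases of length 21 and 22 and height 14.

Area = (21 + 22) * 14 / 2 = 602 / 2 = 301

301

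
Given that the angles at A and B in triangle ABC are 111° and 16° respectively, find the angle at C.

Let angle C = x. Then 111 + 16 + x = 180.
x = 180 - 127 = 53 degrees.

53 degrees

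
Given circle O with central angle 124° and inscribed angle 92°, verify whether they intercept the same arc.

By the inscribed angle theorem, the inscribed angle for a central angle of 124° should be 124° / 2 = 62°.
The given inscribed angle is 92°, which does not equal 62°.
Therefore, no, they do not correspond to the same arc.

No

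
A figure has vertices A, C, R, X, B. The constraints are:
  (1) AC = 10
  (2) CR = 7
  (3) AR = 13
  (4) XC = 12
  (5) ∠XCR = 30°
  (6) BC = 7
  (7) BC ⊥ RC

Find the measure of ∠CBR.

Step 1: By the law of cosines on triangle BCR: BR² = 7² + 7² − 2·7·7·cos(90°) = 98, so BR = 7·√2.
Step 2: By the inverse law of cosines on triangle CBR: cos(∠CBR) = (7² + (7·√2)² − 7²) / (2·7·7·√2) = 98/138.59 = 0.7071, so ∠CBR = 45°.

Therefore, the measure of angle ∠CBR = 45°.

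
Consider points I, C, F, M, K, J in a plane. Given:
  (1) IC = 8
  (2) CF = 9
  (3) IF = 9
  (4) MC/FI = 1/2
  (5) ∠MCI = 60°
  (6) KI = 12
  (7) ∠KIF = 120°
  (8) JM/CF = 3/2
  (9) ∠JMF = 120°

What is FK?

Step 1: By the law of cosines on triangle FIK: FK² = 9² + 12² − 2·9·12·cos(120°) = 333, so FK = 3·√37.

Therefore, the length of FK = 3·√37.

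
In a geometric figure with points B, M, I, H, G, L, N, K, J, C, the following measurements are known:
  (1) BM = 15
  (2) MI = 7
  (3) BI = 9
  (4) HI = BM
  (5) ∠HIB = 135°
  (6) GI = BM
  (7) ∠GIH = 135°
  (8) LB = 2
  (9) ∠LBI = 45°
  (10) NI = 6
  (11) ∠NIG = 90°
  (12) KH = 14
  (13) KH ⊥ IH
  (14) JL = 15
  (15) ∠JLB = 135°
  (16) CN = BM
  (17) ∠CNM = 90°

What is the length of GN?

From the given relations: GI = BM = 15.
Step 1: By the law of cosines on triangle GIN: GN² = 15² + 6² − 2·15·6·cos(90°) = 261, so GN = 3·√29.

Therefore, the length of GN = 3·√29.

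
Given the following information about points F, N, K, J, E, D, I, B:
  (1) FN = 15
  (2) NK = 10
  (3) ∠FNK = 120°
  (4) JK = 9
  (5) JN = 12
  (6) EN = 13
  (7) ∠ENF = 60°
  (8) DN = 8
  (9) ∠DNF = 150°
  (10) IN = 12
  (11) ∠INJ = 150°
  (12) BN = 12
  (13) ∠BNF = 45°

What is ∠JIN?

Step 1: By the law of cosines on triangle INJ: IJ² = 12² + 12² − 2·12·12·cos(150°) = 537.42, so IJ ≈ 23.18.
Step 2: By the inverse law of cosines on triangle JIN: cos(∠JIN) = (23.18² + 12² − 12²) / (2·23.18·12) = 537.42/556.37 = 0.9659, so ∠JIN = 15°.

Therefore, the measure of angle ∠JIN = 15°.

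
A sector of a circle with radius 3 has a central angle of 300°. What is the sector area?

The full circle has area πr² = π(3)² = 9*pi.
The sector covers 300° out of 360°, a fraction of 5/6.
Sector area = 9*pi × 5/6 = 15*pi/2.

15*pi/2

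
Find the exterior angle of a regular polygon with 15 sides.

Each exterior angle of a regular n-gon is 360 / n.
For n = 15: 360 / 15 = 24 degrees.

24 degrees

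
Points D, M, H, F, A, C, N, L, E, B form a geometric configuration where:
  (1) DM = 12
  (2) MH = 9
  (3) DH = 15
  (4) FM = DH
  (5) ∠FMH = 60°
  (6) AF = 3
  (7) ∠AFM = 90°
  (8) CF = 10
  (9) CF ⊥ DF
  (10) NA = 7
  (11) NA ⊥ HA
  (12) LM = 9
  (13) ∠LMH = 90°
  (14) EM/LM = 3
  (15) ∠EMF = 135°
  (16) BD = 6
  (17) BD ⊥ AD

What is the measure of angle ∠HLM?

Step 1: By the law of cosines on triangle LMH: LH² = 9² + 9² − 2·9·9·cos(90°) = 162, so LH = 9·√2.
Step 2: By the inverse law of cosines on triangle HLM: cos(∠HLM) = ((9·√2)² + 9² − 9²) / (2·9·√2·9) = 162/229.1 = 0.7071, so ∠HLM = 45°.

Therefore, the measure of angle ∠HLM = 45°.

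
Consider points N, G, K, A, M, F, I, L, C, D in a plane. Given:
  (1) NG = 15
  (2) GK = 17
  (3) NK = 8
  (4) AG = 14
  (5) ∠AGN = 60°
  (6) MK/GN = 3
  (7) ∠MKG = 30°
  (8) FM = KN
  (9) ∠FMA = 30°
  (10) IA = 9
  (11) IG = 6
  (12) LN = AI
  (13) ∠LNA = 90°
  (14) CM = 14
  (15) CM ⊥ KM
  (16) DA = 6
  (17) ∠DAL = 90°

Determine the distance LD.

From the given relations: LN = AI = 9.
Step 1: By the law of cosines on triangle NGA: NA² = 15² + 14² − 2·15·14·cos(60°) = 211, so NA ≈ 14.53.
Step 2: By the law of cosines on triangle LNA: LA² = 9² + 14.53² − 2·9·14.53·cos(90°) = 292, so LA = 2·√73.
Step 3: By the law of cosines on triangle LAD: LD² = (2·√73)² + 6² − 2·2·√73·6·cos(90°) = 328, so LD = 2·√82.

Therefore, the length of LD = 2·√82.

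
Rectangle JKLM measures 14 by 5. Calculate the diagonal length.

Using the Pythagorean theorem:
d² = 14² + 5² = 196 + 25 = 221
d = sqrt(221)

sqrt(221)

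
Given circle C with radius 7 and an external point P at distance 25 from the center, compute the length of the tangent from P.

Let T be the point of tangency. Then CT ⊥ PT (radius ⊥ tangent).
In right triangle CTP: CP² = CT² + PT²
25² = 7² + PT²
PT² = 576, PT = 24

24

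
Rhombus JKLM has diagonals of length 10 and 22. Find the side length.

The diagonals of a rhombus bisect each other at right angles.
Half-diagonals: 10/2 = 5 and 22/2 = 11
side = sqrt(5^2 + 11^2)
side = sqrt(25 + 121)
side = sqrt(146)

sqrt(146)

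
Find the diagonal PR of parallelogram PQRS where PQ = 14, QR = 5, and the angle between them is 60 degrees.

Using the law of cosines:
d^2 = 14^2 + 5^2 - 2(14)(5)cos(60 degrees)
d^2 = 196 + 25 - 140*1/2
d^2 = 151
d = sqrt(151)

sqrt(151)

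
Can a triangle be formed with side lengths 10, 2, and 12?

No.
The triangle inequality is violated: 10 + 2 = 12 ≤ 12.
These lengths cannot form a triangle.

No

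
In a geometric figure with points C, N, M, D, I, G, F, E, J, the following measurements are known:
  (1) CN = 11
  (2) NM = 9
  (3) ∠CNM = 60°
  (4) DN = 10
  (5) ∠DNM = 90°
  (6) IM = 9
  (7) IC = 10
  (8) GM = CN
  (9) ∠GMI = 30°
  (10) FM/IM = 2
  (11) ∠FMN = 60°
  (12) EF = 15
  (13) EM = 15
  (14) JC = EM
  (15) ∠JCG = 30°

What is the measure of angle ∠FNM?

From the given relations: FM = 2·IM = 2·9 = 18.
Step 1: By the law of cosines on triangle NMF: NF² = 9² + 18² − 2·9·18·cos(60°) = 243, so NF = 9·√3.
Step 2: By the inverse law of cosines on triangle FNM: cos(∠FNM) = ((9·√3)² + 9² − 18²) / (2·9·√3·9) = 0/280.59 = 0, so ∠FNM = 90°.

Therefore, the measure of angle ∠FNM = 90°.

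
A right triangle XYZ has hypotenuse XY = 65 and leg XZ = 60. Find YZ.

YZ = sqrt(65^2 - 60^2) = sqrt(625) = 25

25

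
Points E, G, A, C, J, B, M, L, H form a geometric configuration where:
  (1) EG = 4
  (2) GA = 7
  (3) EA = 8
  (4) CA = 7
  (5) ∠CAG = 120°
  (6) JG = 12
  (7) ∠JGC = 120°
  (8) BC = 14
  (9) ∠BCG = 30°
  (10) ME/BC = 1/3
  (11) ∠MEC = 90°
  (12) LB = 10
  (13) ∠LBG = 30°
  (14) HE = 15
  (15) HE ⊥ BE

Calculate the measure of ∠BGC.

Step 1: By the law of cosines on triangle CAG: CG² = 7² + 7² − 2·7·7·cos(120°) = 147, so CG = 7·√3.
Step 2: By the law of cosines on triangle GCB: GB² = (7·√3)² + 14² − 2·7·√3·14·cos(30°) = 49, so GB = 7.
Step 3: By the inverse law of cosines on triangle BGC: cos(∠BGC) = (7² + (7·√3)² − 14²) / (2·7·7·√3) = 0/169.74 = 0, so ∠BGC = 90°.

Therefore, the measure of angle ∠BGC = 90°.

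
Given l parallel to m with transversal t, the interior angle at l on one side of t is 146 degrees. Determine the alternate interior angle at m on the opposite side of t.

Alternate interior angles formed by parallel lines and a transversal are equal.
The given angle is 146 degrees.
The alternate interior angle = 146 degrees.

146 degrees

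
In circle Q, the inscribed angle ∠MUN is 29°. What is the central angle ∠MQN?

The inscribed angle theorem states that a central angle is always twice any inscribed angle that subtends the same arc.
Since the inscribed angle is 29°, the central angle = 2 × 29° = 58°.

58°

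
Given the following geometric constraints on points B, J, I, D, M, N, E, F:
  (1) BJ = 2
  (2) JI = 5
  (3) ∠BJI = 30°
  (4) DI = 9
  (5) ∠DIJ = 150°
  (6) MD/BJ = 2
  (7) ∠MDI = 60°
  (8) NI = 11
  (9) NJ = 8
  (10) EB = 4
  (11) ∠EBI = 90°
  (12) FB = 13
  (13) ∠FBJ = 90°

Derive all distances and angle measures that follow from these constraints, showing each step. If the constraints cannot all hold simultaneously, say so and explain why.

The constraints are consistent.

From the given relations:
  MD = 2·BJ = 2·2 = 4

Step 1: From BJ = 2, JI = 5, and ∠BJI = 30°, by the law of cosines:
  BI² = BJ² + JI² - 2·BJ·JI·cos(30°) = 4 + 25 - 17.32 = 11.68
  BI ≈ 3.42

Step 2: From JI = 5, ID = 9, and ∠JID = 150°, by the law of cosines:
  JD² = JI² + ID² - 2·JI·ID·cos(150°) = 25 + 81 + 77.94 = 183.9
  JD ≈ 13.56

Step 3: From JB = 2, BF = 13, and ∠JBF = 90°, by the law of cosines:
  JF² = JB² + BF² - 2·JB·BF·cos(90°) = 4 + 169 - 0 = 173
  JF = √173

Step 4: From ID = 9, DM = 4, and ∠IDM = 60°, by the law of cosines:
  IM² = ID² + DM² - 2·ID·DM·cos(60°) = 81 + 16 - 36 = 61
  IM = √61

Step 5: From JI = 5, JN = 8, IN = 11, by the inverse law of cosines:
  cos(∠IJN) = (JI² + JN² - IN²) / (2·JI·JN)
  ∠IJN = 113.58°

Step 6: From IJ = 5, IN = 11, JN = 8, by the inverse law of cosines:
  cos(∠JIN) = (IJ² + IN² - JN²) / (2·IJ·IN)
  ∠JIN = 41.8°

Step 7: From NI = 11, NJ = 8, IJ = 5, by the inverse law of cosines:
  cos(∠INJ) = (NI² + NJ² - IJ²) / (2·NI·NJ)
  ∠INJ = 24.62°

Step 8: From IB = 3.42, BE = 4, and ∠IBE = 90°, by the law of cosines:
  IE² = IB² + BE² - 2·IB·BE·cos(90°) = 11.68 + 16 - 0 = 27.68
  IE ≈ 5.26

Step 9: From BI = 3.42, BJ = 2, IJ = 5, by the inverse law of cosines:
  cos(∠IBJ) = (BI² + BJ² - IJ²) / (2·BI·BJ)
  ∠IBJ = 132.99°

Step 10: From JB = 2, JF = √173, BF = 13, by the inverse law of cosines:
  cos(∠BJF) = (JB² + JF² - BF²) / (2·JB·JF)
  ∠BJF = 81.25°

Step 11: From JD = 13.56, JI = 5, DI = 9, by the inverse law of cosines:
  cos(∠DJI) = (JD² + JI² - DI²) / (2·JD·JI)
  ∠DJI = 19.38°

Step 12: From IB = 3.42, IJ = 5, BJ = 2, by the inverse law of cosines:
  cos(∠BIJ) = (IB² + IJ² - BJ²) / (2·IB·IJ)
  ∠BIJ = 17.01°

Step 13: From ID = 9, IM = √61, DM = 4, by the inverse law of cosines:
  cos(∠DIM) = (ID² + IM² - DM²) / (2·ID·IM)
  ∠DIM = 26.33°

Step 14: From DI = 9, DJ = 13.56, IJ = 5, by the inverse law of cosines:
  cos(∠IDJ) = (DI² + DJ² - IJ²) / (2·DI·DJ)
  ∠IDJ = 10.62°

Step 15: From MD = 4, MI = √61, DI = 9, by the inverse law of cosines:
  cos(∠DMI) = (MD² + MI² - DI²) / (2·MD·MI)
  ∠DMI = 93.67°

Step 16: From FB = 13, FJ = √173, BJ = 2, by the inverse law of cosines:
  cos(∠BFJ) = (FB² + FJ² - BJ²) / (2·FB·FJ)
  ∠BFJ = 8.75°

Step 17: From IB = 3.42, IE = 5.26, BE = 4, by the inverse law of cosines:
  cos(∠BIE) = (IB² + IE² - BE²) / (2·IB·IE)
  ∠BIE = 49.49°

Step 18: From EB = 4, EI = 5.26, BI = 3.42, by the inverse law of cosines:
  cos(∠BEI) = (EB² + EI² - BI²) / (2·EB·EI)
  ∠BEI = 40.51°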